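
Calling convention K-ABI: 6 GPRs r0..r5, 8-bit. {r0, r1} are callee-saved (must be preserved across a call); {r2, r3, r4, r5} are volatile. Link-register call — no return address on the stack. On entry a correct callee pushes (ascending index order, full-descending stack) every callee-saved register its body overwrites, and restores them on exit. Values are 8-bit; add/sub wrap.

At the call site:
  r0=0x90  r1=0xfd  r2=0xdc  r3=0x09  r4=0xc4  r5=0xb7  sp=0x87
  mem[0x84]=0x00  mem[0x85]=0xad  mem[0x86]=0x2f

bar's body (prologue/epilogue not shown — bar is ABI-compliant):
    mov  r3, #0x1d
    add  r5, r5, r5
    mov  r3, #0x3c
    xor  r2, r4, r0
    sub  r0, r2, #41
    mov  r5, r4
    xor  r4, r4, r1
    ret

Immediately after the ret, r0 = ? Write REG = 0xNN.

prologue: push r0 -> mem[0x86]=0x90, sp=0x86
body[0] mov  r3, #0x1d -> r3=0x1d
body[1] add  r5, r5, r5 -> r5=0x6e
body[2] mov  r3, #0x3c -> r3=0x3c
body[3] xor  r2, r4, r0 -> r2=0x54
body[4] sub  r0, r2, #41 -> r0=0x2b
body[5] mov  r5, r4 -> r5=0xc4
body[6] xor  r4, r4, r1 -> r4=0x39
epilogue: pop r0=0x90, sp=0x87
r0 is callee-saved -> restored

REG = 0x90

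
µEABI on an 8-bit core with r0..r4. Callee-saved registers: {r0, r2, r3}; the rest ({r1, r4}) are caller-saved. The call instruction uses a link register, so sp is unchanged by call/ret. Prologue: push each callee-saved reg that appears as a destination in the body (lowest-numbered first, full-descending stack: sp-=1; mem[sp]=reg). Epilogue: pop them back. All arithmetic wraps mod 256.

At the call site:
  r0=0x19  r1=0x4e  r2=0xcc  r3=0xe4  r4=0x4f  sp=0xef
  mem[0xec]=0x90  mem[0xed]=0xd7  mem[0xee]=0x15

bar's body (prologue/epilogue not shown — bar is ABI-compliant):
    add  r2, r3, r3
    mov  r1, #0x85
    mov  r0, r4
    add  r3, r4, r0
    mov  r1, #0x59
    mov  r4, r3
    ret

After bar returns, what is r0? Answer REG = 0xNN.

prologue: push r0 → mem[0xee]=0x19, sp=0xee
prologue: push r2 → mem[0xed]=0xcc, sp=0xed
prologue: push r3 → mem[0xec]=0xe4, sp=0xec
body[0] add  r2, r3, r3 → r2=0xc8
body[1] mov  r1, #0x85 → r1=0x85
body[2] mov  r0, r4 → r0=0x4f
body[3] add  r3, r4, r0 → r3=0x9e
body[4] mov  r1, #0x59 → r1=0x59
body[5] mov  r4, r3 → r4=0x9e
epilogue: pop r3=0xe4, sp=0xed
epilogue: pop r2=0xcc, sp=0xee
epilogue: pop r0=0x19, sp=0xef
r0 is callee-saved → restored

REG = 0x19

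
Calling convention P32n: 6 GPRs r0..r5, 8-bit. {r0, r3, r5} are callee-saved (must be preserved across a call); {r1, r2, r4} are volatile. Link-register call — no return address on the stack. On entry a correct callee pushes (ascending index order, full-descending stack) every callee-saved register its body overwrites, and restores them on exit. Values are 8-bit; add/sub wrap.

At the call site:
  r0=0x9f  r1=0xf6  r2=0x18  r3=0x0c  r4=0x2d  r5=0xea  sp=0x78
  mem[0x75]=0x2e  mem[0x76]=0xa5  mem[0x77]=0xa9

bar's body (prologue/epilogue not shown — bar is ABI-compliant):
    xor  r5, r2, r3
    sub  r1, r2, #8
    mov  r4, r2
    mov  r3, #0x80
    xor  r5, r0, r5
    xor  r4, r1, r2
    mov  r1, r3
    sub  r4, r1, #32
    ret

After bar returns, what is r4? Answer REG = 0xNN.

prologue: push r3 -> mem[0x77]=0x0c, sp=0x77
prologue: push r5 -> mem[0x76]=0xea, sp=0x76
body[0] xor  r5, r2, r3 -> r5=0x14
body[1] sub  r1, r2, #8 -> r1=0x10
body[2] mov  r4, r2 -> r4=0x18
body[3] mov  r3, #0x80 -> r3=0x80
body[4] xor  r5, r0, r5 -> r5=0x8b
body[5] xor  r4, r1, r2 -> r4=0x08
body[6] mov  r1, r3 -> r1=0x80
body[7] sub  r4, r1, #32 -> r4=0x60
epilogue: pop r5=0xea, sp=0x77
epilogue: pop r3=0x0c, sp=0x78
r4 is caller-saved -> body value

REG = 0x60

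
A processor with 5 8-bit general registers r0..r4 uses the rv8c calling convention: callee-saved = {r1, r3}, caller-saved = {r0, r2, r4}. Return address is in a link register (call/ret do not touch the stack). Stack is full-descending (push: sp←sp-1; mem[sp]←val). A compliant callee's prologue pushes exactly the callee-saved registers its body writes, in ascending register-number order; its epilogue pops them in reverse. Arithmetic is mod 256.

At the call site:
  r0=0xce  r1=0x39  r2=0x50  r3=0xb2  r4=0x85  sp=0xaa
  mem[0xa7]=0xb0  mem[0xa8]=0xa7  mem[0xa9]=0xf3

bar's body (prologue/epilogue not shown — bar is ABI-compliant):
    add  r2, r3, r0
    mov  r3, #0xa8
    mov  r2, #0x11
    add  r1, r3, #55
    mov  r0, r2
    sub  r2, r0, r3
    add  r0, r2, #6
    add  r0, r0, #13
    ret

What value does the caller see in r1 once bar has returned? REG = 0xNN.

prologue: push r1 -> mem[0xa9]=0x39, sp=0xa9
prologue: push r3 -> mem[0xa8]=0xb2, sp=0xa8
body[0] add  r2, r3, r0 -> r2=0x80
body[1] mov  r3, #0xa8 -> r3=0xa8
body[2] mov  r2, #0x11 -> r2=0x11
body[3] add  r1, r3, #55 -> r1=0xdf
body[4] mov  r0, r2 -> r0=0x11
body[5] sub  r2, r0, r3 -> r2=0x69
body[6] add  r0, r2, #6 -> r0=0x6f
body[7] add  r0, r0, #13 -> r0=0x7c
epilogue: pop r3=0xb2, sp=0xa9
epilogue: pop r1=0x39, sp=0xaa
r1 is callee-saved -> restored

REG = 0x39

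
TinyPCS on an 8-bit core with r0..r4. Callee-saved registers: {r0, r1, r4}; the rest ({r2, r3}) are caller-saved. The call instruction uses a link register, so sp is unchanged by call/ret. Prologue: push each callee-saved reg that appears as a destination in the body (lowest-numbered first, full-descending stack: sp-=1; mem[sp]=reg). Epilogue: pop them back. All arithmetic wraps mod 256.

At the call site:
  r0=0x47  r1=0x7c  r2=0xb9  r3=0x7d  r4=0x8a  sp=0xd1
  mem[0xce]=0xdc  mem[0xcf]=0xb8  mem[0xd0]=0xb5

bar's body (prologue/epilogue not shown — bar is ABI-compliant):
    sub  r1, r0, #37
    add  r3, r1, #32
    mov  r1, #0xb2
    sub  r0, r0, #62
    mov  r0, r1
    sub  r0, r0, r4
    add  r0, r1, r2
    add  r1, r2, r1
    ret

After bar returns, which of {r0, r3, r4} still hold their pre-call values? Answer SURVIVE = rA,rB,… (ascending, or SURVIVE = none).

SURVIVE = r0,r4

prologue: push r0 -> mem[0xd0]=0x47, sp=0xd0
prologue: push r1 -> mem[0xcf]=0x7c, sp=0xcf
body[0] sub  r1, r0, #37 -> r1=0x22
body[1] add  r3, r1, #32 -> r3=0x42
body[2] mov  r1, #0xb2 -> r1=0xb2
body[3] sub  r0, r0, #62 -> r0=0x09
body[4] mov  r0, r1 -> r0=0xb2
body[5] sub  r0, r0, r4 -> r0=0x28
body[6] add  r0, r1, r2 -> r0=0x6b
body[7] add  r1, r2, r1 -> r1=0x6b
epilogue: pop r1=0x7c, sp=0xd0
epilogue: pop r0=0x47, sp=0xd1
r0: callee-saved, written=True
r3: caller-saved, written=True
r4: callee-saved, written=False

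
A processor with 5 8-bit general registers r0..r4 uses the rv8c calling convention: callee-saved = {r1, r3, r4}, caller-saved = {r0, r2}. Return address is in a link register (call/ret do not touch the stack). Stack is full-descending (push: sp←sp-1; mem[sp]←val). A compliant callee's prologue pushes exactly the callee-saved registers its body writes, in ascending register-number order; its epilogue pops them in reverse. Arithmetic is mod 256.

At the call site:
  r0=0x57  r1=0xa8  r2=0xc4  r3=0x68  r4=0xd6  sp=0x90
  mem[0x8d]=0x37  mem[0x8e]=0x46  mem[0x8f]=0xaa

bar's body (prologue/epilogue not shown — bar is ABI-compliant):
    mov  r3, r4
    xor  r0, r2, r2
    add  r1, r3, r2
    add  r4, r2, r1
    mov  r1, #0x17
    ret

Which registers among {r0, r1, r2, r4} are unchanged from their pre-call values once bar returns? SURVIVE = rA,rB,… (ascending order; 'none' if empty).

SURVIVE = r1,r2,r4

prologue: push r1 -> mem[0x8f]=0xa8, sp=0x8f
prologue: push r3 -> mem[0x8e]=0x68, sp=0x8e
prologue: push r4 -> mem[0x8d]=0xd6, sp=0x8d
body[0] mov  r3, r4 -> r3=0xd6
body[1] xor  r0, r2, r2 -> r0=0x00
body[2] add  r1, r3, r2 -> r1=0x9a
body[3] add  r4, r2, r1 -> r4=0x5e
body[4] mov  r1, #0x17 -> r1=0x17
epilogue: pop r4=0xd6, sp=0x8e
epilogue: pop r3=0x68, sp=0x8f
epilogue: pop r1=0xa8, sp=0x90
r0: caller-saved, written=True
r1: callee-saved, written=True
r2: caller-saved, written=False
r4: callee-saved, written=True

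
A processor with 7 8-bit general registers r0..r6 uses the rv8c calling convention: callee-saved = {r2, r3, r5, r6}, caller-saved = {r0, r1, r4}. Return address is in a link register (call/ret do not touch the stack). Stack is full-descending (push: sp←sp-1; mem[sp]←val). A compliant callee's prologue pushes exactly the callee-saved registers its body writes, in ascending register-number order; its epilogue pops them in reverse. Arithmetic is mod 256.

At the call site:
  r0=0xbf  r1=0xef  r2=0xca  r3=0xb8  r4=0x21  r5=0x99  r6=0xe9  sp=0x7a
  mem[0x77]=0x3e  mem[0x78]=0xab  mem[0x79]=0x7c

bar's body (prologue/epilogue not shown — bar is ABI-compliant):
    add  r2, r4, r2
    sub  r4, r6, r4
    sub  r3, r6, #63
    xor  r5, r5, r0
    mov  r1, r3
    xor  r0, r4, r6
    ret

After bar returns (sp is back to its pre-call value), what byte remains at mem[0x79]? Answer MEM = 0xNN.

MEM = 0xca

prologue: push r2 → mem[0x79]=0xca, sp=0x79
prologue: push r3 → mem[0x78]=0xb8, sp=0x78
prologue: push r5 → mem[0x77]=0x99, sp=0x77
body[0] add  r2, r4, r2 → r2=0xeb
body[1] sub  r4, r6, r4 → r4=0xc8
body[2] sub  r3, r6, #63 → r3=0xaa
body[3] xor  r5, r5, r0 → r5=0x26
body[4] mov  r1, r3 → r1=0xaa
body[5] xor  r0, r4, r6 → r0=0x21
epilogue: pop r5=0x99, sp=0x78
epilogue: pop r3=0xb8, sp=0x79
epilogue: pop r2=0xca, sp=0x7a
prologue pushed ['r2', 'r3', 'r5'] at ['0x79', '0x78', '0x77']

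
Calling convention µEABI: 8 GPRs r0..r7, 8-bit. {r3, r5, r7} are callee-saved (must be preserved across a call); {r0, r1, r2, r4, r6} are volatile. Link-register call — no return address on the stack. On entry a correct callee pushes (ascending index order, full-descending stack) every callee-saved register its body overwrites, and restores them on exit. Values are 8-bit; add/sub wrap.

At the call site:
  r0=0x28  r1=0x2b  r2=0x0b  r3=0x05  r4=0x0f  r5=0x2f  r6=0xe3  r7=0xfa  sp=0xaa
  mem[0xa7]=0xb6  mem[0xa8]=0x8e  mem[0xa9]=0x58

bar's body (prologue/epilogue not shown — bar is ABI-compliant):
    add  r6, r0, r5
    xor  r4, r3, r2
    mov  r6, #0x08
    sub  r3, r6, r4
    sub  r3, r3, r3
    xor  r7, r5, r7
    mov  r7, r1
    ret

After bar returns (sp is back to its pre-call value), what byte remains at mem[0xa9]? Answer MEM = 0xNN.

MEM = 0x05

prologue: push r3 -> mem[0xa9]=0x05, sp=0xa9
prologue: push r7 -> mem[0xa8]=0xfa, sp=0xa8
body[0] add  r6, r0, r5 -> r6=0x57
body[1] xor  r4, r3, r2 -> r4=0x0e
body[2] mov  r6, #0x08 -> r6=0x08
body[3] sub  r3, r6, r4 -> r3=0xfa
body[4] sub  r3, r3, r3 -> r3=0x00
body[5] xor  r7, r5, r7 -> r7=0xd5
body[6] mov  r7, r1 -> r7=0x2b
epilogue: pop r7=0xfa, sp=0xa9
epilogue: pop r3=0x05, sp=0xaa
prologue pushed ['r3', 'r7'] at ['0xa9', '0xa8']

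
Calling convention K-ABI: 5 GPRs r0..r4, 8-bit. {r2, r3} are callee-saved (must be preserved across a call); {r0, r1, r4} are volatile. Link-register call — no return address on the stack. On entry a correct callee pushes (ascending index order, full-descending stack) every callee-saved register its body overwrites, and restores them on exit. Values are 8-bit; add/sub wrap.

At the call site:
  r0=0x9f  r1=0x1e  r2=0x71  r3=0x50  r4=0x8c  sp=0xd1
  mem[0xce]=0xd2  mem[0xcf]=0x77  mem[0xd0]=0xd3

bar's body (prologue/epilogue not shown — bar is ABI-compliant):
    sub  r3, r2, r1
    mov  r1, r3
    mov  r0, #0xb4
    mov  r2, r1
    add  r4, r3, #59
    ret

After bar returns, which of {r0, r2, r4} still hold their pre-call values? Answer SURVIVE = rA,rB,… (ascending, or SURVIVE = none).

prologue: push r2 -> mem[0xd0]=0x71, sp=0xd0
prologue: push r3 -> mem[0xcf]=0x50, sp=0xcf
body[0] sub  r3, r2, r1 -> r3=0x53
body[1] mov  r1, r3 -> r1=0x53
body[2] mov  r0, #0xb4 -> r0=0xb4
body[3] mov  r2, r1 -> r2=0x53
body[4] add  r4, r3, #59 -> r4=0x8e
epilogue: pop r3=0x50, sp=0xd0
epilogue: pop r2=0x71, sp=0xd1
r0: caller-saved, written=True
r2: callee-saved, written=True
r4: caller-saved, written=True

SURVIVE = r2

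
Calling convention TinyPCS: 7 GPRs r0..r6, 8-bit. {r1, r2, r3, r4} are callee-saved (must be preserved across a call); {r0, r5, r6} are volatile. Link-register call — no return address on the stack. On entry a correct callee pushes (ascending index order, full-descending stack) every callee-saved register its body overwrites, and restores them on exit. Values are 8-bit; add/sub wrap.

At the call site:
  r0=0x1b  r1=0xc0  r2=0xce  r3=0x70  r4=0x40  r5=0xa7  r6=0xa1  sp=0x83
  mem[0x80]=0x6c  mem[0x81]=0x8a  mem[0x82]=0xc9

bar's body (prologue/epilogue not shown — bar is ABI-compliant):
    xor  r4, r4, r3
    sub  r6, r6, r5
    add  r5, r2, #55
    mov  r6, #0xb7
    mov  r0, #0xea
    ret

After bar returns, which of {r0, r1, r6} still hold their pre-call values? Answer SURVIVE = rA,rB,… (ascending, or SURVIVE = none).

prologue: push r4 → mem[0x82]=0x40, sp=0x82
body[0] xor  r4, r4, r3 → r4=0x30
body[1] sub  r6, r6, r5 → r6=0xfa
body[2] add  r5, r2, #55 → r5=0x05
body[3] mov  r6, #0xb7 → r6=0xb7
body[4] mov  r0, #0xea → r0=0xea
epilogue: pop r4=0x40, sp=0x83
r0: caller-saved, written=True
r1: callee-saved, written=False
r6: caller-saved, written=True

SURVIVE = r1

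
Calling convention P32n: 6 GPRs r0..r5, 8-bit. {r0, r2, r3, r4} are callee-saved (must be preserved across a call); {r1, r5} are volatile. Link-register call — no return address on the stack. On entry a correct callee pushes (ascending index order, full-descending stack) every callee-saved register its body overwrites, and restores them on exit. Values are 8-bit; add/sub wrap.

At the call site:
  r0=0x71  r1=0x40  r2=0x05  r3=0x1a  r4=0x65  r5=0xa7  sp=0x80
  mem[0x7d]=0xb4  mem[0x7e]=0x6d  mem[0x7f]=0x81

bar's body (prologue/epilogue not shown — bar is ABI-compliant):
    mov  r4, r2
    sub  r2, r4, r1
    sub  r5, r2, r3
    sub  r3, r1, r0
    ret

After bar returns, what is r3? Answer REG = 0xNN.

REG = 0x1a

prologue: push r2 -> mem[0x7f]=0x05, sp=0x7f
prologue: push r3 -> mem[0x7e]=0x1a, sp=0x7e
prologue: push r4 -> mem[0x7d]=0x65, sp=0x7d
body[0] mov  r4, r2 -> r4=0x05
body[1] sub  r2, r4, r1 -> r2=0xc5
body[2] sub  r5, r2, r3 -> r5=0xab
body[3] sub  r3, r1, r0 -> r3=0xcf
epilogue: pop r4=0x65, sp=0x7e
epilogue: pop r3=0x1a, sp=0x7f
epilogue: pop r2=0x05, sp=0x80
r3 is callee-saved -> restored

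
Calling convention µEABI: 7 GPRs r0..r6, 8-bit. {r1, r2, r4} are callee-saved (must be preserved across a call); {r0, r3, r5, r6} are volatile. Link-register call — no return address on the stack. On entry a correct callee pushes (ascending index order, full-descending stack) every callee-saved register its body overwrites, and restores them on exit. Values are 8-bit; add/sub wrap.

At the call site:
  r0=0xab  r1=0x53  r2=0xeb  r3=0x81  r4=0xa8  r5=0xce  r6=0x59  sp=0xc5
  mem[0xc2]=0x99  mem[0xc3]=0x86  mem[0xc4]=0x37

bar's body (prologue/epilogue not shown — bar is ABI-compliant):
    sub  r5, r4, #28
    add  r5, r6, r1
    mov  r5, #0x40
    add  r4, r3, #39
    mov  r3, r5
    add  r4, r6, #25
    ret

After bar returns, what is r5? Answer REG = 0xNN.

prologue: push r4 → mem[0xc4]=0xa8, sp=0xc4
body[0] sub  r5, r4, #28 → r5=0x8c
body[1] add  r5, r6, r1 → r5=0xac
body[2] mov  r5, #0x40 → r5=0x40
body[3] add  r4, r3, #39 → r4=0xa8
body[4] mov  r3, r5 → r3=0x40
body[5] add  r4, r6, #25 → r4=0x72
epilogue: pop r4=0xa8, sp=0xc5
r5 is caller-saved → body value

REG = 0x40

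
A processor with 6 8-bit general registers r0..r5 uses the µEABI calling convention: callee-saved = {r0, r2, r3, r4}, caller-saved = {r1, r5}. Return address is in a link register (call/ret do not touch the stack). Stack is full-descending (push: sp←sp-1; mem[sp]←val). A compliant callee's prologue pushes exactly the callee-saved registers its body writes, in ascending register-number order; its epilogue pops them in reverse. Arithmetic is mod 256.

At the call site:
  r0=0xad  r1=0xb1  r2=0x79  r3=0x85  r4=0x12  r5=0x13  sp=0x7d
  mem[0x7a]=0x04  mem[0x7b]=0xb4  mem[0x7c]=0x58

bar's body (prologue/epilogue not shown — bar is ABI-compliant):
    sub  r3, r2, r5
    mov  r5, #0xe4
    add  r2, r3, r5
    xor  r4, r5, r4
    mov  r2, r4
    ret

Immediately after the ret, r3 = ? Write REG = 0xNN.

prologue: push r2 → mem[0x7c]=0x79, sp=0x7c
prologue: push r3 → mem[0x7b]=0x85, sp=0x7b
prologue: push r4 → mem[0x7a]=0x12, sp=0x7a
body[0] sub  r3, r2, r5 → r3=0x66
body[1] mov  r5, #0xe4 → r5=0xe4
body[2] add  r2, r3, r5 → r2=0x4a
body[3] xor  r4, r5, r4 → r4=0xf6
body[4] mov  r2, r4 → r2=0xf6
epilogue: pop r4=0x12, sp=0x7b
epilogue: pop r3=0x85, sp=0x7c
epilogue: pop r2=0x79, sp=0x7d
r3 is callee-saved → restored

REG = 0x85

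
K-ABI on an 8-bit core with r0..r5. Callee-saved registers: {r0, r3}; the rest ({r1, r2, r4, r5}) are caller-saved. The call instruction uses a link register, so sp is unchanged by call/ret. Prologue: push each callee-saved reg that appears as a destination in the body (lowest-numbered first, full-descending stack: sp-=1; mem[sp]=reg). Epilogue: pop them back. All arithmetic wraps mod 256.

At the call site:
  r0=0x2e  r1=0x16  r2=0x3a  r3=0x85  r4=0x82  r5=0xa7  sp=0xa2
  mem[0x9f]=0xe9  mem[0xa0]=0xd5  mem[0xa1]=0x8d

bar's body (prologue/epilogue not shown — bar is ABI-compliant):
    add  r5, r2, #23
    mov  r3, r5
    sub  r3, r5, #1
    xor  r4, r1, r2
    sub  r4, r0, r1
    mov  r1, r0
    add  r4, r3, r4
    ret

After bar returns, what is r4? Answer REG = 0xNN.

prologue: push r3 → mem[0xa1]=0x85, sp=0xa1
body[0] add  r5, r2, #23 → r5=0x51
body[1] mov  r3, r5 → r3=0x51
body[2] sub  r3, r5, #1 → r3=0x50
body[3] xor  r4, r1, r2 → r4=0x2c
body[4] sub  r4, r0, r1 → r4=0x18
body[5] mov  r1, r0 → r1=0x2e
body[6] add  r4, r3, r4 → r4=0x68
epilogue: pop r3=0x85, sp=0xa2
r4 is caller-saved → body value

REG = 0x68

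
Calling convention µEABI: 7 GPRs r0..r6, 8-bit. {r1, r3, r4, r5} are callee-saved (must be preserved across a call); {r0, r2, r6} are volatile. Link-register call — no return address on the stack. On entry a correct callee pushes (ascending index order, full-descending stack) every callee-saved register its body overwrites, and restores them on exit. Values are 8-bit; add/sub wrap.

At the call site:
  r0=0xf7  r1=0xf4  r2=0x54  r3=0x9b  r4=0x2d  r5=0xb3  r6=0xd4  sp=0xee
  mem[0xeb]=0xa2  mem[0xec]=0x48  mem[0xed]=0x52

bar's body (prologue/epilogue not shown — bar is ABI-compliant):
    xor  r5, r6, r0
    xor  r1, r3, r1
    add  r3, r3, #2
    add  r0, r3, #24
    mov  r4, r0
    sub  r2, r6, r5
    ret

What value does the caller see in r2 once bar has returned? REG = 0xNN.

REG = 0xb1

prologue: push r1 → mem[0xed]=0xf4, sp=0xed
prologue: push r3 → mem[0xec]=0x9b, sp=0xec
prologue: push r4 → mem[0xeb]=0x2d, sp=0xeb
prologue: push r5 → mem[0xea]=0xb3, sp=0xea
body[0] xor  r5, r6, r0 → r5=0x23
body[1] xor  r1, r3, r1 → r1=0x6f
body[2] add  r3, r3, #2 → r3=0x9d
body[3] add  r0, r3, #24 → r0=0xb5
body[4] mov  r4, r0 → r4=0xb5
body[5] sub  r2, r6, r5 → r2=0xb1
epilogue: pop r5=0xb3, sp=0xeb
epilogue: pop r4=0x2d, sp=0xec
epilogue: pop r3=0x9b, sp=0xed
epilogue: pop r1=0xf4, sp=0xee
r2 is caller-saved → body value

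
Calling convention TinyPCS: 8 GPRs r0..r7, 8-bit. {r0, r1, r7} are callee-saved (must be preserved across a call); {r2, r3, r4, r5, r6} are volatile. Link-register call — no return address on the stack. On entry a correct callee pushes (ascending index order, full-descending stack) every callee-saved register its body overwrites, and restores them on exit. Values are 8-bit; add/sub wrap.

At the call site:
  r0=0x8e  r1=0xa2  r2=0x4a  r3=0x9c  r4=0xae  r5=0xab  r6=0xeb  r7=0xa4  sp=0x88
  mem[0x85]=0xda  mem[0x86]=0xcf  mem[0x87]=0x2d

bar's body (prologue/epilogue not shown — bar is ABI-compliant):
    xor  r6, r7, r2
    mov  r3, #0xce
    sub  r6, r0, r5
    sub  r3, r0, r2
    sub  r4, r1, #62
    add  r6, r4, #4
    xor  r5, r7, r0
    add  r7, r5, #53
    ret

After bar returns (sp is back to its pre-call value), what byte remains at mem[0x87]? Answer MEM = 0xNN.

prologue: push r7 -> mem[0x87]=0xa4, sp=0x87
body[0] xor  r6, r7, r2 -> r6=0xee
body[1] mov  r3, #0xce -> r3=0xce
body[2] sub  r6, r0, r5 -> r6=0xe3
body[3] sub  r3, r0, r2 -> r3=0x44
body[4] sub  r4, r1, #62 -> r4=0x64
body[5] add  r6, r4, #4 -> r6=0x68
body[6] xor  r5, r7, r0 -> r5=0x2a
body[7] add  r7, r5, #53 -> r7=0x5f
epilogue: pop r7=0xa4, sp=0x88
prologue pushed ['r7'] at ['0x87']

MEM = 0xa4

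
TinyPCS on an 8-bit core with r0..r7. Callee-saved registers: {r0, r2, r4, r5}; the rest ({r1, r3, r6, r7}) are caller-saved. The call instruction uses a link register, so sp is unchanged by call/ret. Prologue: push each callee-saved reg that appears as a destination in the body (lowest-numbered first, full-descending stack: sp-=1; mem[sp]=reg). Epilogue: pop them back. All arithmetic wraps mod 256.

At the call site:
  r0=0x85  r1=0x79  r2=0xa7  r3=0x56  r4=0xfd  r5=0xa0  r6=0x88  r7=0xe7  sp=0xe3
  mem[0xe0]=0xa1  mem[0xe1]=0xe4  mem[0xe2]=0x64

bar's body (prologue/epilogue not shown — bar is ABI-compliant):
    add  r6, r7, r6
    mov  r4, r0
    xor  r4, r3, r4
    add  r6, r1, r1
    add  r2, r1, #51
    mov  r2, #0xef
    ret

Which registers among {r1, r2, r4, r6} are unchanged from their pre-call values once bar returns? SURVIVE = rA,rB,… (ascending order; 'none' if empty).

SURVIVE = r1,r2,r4

prologue: push r2 -> mem[0xe2]=0xa7, sp=0xe2
prologue: push r4 -> mem[0xe1]=0xfd, sp=0xe1
body[0] add  r6, r7, r6 -> r6=0x6f
body[1] mov  r4, r0 -> r4=0x85
body[2] xor  r4, r3, r4 -> r4=0xd3
body[3] add  r6, r1, r1 -> r6=0xf2
body[4] add  r2, r1, #51 -> r2=0xac
body[5] mov  r2, #0xef -> r2=0xef
epilogue: pop r4=0xfd, sp=0xe2
epilogue: pop r2=0xa7, sp=0xe3
r1: caller-saved, written=False
r2: callee-saved, written=True
r4: callee-saved, written=True
r6: caller-saved, written=True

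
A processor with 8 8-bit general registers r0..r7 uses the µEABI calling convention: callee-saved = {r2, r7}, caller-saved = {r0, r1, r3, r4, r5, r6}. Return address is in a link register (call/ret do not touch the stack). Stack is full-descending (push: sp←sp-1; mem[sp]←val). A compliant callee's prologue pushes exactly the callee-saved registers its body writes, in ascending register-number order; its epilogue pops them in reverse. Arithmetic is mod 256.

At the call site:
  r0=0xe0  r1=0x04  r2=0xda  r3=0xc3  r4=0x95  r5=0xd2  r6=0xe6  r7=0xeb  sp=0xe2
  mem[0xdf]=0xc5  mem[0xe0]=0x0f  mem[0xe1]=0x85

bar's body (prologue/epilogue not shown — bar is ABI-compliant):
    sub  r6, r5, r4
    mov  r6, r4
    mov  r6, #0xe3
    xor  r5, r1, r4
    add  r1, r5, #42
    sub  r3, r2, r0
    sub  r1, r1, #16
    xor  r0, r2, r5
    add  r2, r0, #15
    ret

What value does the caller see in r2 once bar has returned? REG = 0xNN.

prologue: push r2 → mem[0xe1]=0xda, sp=0xe1
body[0] sub  r6, r5, r4 → r6=0x3d
body[1] mov  r6, r4 → r6=0x95
body[2] mov  r6, #0xe3 → r6=0xe3
body[3] xor  r5, r1, r4 → r5=0x91
body[4] add  r1, r5, #42 → r1=0xbb
body[5] sub  r3, r2, r0 → r3=0xfa
body[6] sub  r1, r1, #16 → r1=0xab
body[7] xor  r0, r2, r5 → r0=0x4b
body[8] add  r2, r0, #15 → r2=0x5a
epilogue: pop r2=0xda, sp=0xe2
r2 is callee-saved → restored

REG = 0xda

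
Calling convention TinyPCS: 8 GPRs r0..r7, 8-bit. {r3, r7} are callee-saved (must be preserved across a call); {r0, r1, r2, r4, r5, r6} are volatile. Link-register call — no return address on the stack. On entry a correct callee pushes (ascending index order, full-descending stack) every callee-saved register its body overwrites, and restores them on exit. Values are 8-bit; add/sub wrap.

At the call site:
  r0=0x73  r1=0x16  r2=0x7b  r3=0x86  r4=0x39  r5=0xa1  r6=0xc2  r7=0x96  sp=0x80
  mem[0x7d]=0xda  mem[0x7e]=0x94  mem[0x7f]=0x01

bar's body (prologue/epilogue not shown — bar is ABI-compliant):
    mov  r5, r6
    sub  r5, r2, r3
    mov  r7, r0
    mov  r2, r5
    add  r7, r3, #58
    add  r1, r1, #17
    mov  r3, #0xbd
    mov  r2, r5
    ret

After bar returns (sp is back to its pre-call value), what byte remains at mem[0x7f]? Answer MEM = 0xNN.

prologue: push r3 -> mem[0x7f]=0x86, sp=0x7f
prologue: push r7 -> mem[0x7e]=0x96, sp=0x7e
body[0] mov  r5, r6 -> r5=0xc2
body[1] sub  r5, r2, r3 -> r5=0xf5
body[2] mov  r7, r0 -> r7=0x73
body[3] mov  r2, r5 -> r2=0xf5
body[4] add  r7, r3, #58 -> r7=0xc0
body[5] add  r1, r1, #17 -> r1=0x27
body[6] mov  r3, #0xbd -> r3=0xbd
body[7] mov  r2, r5 -> r2=0xf5
epilogue: pop r7=0x96, sp=0x7f
epilogue: pop r3=0x86, sp=0x80
prologue pushed ['r3', 'r7'] at ['0x7f', '0x7e']

MEM = 0x86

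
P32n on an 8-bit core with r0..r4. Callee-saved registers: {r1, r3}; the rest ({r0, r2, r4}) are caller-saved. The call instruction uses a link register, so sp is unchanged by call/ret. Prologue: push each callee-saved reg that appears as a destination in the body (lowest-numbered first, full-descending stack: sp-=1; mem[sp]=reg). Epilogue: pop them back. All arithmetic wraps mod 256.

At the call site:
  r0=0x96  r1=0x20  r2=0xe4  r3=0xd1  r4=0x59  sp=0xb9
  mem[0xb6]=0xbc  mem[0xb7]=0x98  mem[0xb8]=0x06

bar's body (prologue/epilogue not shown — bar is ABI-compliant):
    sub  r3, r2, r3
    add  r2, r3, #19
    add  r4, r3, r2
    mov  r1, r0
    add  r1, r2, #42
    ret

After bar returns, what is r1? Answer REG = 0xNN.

REG = 0x20

prologue: push r1 -> mem[0xb8]=0x20, sp=0xb8
prologue: push r3 -> mem[0xb7]=0xd1, sp=0xb7
body[0] sub  r3, r2, r3 -> r3=0x13
body[1] add  r2, r3, #19 -> r2=0x26
body[2] add  r4, r3, r2 -> r4=0x39
body[3] mov  r1, r0 -> r1=0x96
body[4] add  r1, r2, #42 -> r1=0x50
epilogue: pop r3=0xd1, sp=0xb8
epilogue: pop r1=0x20, sp=0xb9
r1 is callee-saved -> restored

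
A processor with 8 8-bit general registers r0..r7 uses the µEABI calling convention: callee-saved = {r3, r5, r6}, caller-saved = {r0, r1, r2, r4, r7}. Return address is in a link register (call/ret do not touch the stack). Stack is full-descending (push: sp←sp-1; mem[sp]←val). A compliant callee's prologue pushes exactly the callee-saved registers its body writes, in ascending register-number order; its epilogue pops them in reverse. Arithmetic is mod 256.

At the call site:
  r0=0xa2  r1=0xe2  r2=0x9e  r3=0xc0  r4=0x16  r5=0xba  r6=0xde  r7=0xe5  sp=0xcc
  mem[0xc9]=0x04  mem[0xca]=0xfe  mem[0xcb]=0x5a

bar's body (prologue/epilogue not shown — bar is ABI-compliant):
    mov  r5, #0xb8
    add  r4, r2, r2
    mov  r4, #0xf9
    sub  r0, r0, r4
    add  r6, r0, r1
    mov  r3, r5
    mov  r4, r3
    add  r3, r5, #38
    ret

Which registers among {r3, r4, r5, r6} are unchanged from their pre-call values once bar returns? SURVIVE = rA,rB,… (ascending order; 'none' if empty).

prologue: push r3 → mem[0xcb]=0xc0, sp=0xcb
prologue: push r5 → mem[0xca]=0xba, sp=0xca
prologue: push r6 → mem[0xc9]=0xde, sp=0xc9
body[0] mov  r5, #0xb8 → r5=0xb8
body[1] add  r4, r2, r2 → r4=0x3c
body[2] mov  r4, #0xf9 → r4=0xf9
body[3] sub  r0, r0, r4 → r0=0xa9
body[4] add  r6, r0, r1 → r6=0x8b
body[5] mov  r3, r5 → r3=0xb8
body[6] mov  r4, r3 → r4=0xb8
body[7] add  r3, r5, #38 → r3=0xde
epilogue: pop r6=0xde, sp=0xca
epilogue: pop r5=0xba, sp=0xcb
epilogue: pop r3=0xc0, sp=0xcc
r3: callee-saved, written=True
r4: caller-saved, written=True
r5: callee-saved, written=True
r6: callee-saved, written=True

SURVIVE = r3,r5,r6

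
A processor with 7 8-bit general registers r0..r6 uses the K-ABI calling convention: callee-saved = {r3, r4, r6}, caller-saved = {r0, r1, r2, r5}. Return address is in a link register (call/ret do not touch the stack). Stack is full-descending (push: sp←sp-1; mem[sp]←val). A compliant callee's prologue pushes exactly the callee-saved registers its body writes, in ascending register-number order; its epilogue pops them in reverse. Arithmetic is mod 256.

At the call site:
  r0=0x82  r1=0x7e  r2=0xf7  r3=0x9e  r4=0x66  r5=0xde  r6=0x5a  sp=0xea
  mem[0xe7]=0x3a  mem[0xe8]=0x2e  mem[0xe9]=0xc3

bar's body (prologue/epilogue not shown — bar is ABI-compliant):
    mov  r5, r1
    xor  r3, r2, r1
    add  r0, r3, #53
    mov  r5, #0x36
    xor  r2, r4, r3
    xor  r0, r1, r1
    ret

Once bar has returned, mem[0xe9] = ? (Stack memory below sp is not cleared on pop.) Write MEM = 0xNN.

prologue: push r3 -> mem[0xe9]=0x9e, sp=0xe9
body[0] mov  r5, r1 -> r5=0x7e
body[1] xor  r3, r2, r1 -> r3=0x89
body[2] add  r0, r3, #53 -> r0=0xbe
body[3] mov  r5, #0x36 -> r5=0x36
body[4] xor  r2, r4, r3 -> r2=0xef
body[5] xor  r0, r1, r1 -> r0=0x00
epilogue: pop r3=0x9e, sp=0xea
prologue pushed ['r3'] at ['0xe9']

MEM = 0x9e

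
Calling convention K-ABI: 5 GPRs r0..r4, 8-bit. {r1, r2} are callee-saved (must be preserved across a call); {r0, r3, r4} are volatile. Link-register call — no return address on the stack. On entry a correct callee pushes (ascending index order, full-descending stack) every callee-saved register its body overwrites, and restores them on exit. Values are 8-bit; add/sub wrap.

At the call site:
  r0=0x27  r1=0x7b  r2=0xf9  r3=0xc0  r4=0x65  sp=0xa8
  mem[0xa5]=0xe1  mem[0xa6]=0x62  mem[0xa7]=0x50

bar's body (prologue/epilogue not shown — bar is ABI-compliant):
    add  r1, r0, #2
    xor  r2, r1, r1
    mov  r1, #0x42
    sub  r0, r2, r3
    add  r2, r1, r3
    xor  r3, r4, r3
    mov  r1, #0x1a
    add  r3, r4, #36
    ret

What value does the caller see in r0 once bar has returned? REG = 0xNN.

prologue: push r1 → mem[0xa7]=0x7b, sp=0xa7
prologue: push r2 → mem[0xa6]=0xf9, sp=0xa6
body[0] add  r1, r0, #2 → r1=0x29
body[1] xor  r2, r1, r1 → r2=0x00
body[2] mov  r1, #0x42 → r1=0x42
body[3] sub  r0, r2, r3 → r0=0x40
body[4] add  r2, r1, r3 → r2=0x02
body[5] xor  r3, r4, r3 → r3=0xa5
body[6] mov  r1, #0x1a → r1=0x1a
body[7] add  r3, r4, #36 → r3=0x89
epilogue: pop r2=0xf9, sp=0xa7
epilogue: pop r1=0x7b, sp=0xa8
r0 is caller-saved → body value

REG = 0x40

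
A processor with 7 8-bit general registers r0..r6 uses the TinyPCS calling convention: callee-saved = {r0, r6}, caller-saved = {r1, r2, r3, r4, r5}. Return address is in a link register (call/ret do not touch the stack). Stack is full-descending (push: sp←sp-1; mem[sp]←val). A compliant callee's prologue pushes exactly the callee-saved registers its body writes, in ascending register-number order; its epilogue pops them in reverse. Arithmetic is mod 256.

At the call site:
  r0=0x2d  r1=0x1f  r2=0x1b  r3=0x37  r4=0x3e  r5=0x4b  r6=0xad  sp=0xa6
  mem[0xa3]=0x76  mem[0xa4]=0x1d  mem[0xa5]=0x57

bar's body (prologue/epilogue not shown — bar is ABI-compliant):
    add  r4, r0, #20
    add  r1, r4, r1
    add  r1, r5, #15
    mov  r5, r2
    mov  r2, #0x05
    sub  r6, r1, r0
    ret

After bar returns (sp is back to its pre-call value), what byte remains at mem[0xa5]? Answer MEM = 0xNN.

MEM = 0xad

prologue: push r6 -> mem[0xa5]=0xad, sp=0xa5
body[0] add  r4, r0, #20 -> r4=0x41
body[1] add  r1, r4, r1 -> r1=0x60
body[2] add  r1, r5, #15 -> r1=0x5a
body[3] mov  r5, r2 -> r5=0x1b
body[4] mov  r2, #0x05 -> r2=0x05
body[5] sub  r6, r1, r0 -> r6=0x2d
epilogue: pop r6=0xad, sp=0xa6
prologue pushed ['r6'] at ['0xa5']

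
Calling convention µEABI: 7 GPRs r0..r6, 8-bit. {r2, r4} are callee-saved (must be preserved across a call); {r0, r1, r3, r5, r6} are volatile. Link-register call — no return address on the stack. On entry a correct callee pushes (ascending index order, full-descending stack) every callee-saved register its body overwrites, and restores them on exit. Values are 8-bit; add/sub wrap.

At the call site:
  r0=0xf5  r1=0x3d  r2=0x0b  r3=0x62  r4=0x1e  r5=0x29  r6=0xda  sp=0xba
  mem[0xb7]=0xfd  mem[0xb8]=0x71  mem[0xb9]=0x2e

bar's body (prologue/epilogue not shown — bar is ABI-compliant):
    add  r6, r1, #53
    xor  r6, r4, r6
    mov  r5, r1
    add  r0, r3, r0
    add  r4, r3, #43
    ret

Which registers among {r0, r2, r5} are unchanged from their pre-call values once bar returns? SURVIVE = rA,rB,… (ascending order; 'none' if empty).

prologue: push r4 → mem[0xb9]=0x1e, sp=0xb9
body[0] add  r6, r1, #53 → r6=0x72
body[1] xor  r6, r4, r6 → r6=0x6c
body[2] mov  r5, r1 → r5=0x3d
body[3] add  r0, r3, r0 → r0=0x57
body[4] add  r4, r3, #43 → r4=0x8d
epilogue: pop r4=0x1e, sp=0xba
r0: caller-saved, written=True
r2: callee-saved, written=False
r5: caller-saved, written=True

SURVIVE = r2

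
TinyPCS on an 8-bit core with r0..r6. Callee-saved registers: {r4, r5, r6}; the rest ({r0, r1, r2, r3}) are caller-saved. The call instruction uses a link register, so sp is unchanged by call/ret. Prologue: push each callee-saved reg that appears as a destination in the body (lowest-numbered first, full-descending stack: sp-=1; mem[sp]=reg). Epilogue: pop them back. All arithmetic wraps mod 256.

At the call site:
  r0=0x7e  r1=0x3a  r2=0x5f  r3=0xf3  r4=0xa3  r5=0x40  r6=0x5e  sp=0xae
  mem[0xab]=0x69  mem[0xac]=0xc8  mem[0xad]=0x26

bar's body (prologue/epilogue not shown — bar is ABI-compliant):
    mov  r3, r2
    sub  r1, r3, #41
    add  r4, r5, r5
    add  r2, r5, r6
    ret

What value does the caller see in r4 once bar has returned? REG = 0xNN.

prologue: push r4 -> mem[0xad]=0xa3, sp=0xad
body[0] mov  r3, r2 -> r3=0x5f
body[1] sub  r1, r3, #41 -> r1=0x36
body[2] add  r4, r5, r5 -> r4=0x80
body[3] add  r2, r5, r6 -> r2=0x9e
epilogue: pop r4=0xa3, sp=0xae
r4 is callee-saved -> restored

REG = 0xa3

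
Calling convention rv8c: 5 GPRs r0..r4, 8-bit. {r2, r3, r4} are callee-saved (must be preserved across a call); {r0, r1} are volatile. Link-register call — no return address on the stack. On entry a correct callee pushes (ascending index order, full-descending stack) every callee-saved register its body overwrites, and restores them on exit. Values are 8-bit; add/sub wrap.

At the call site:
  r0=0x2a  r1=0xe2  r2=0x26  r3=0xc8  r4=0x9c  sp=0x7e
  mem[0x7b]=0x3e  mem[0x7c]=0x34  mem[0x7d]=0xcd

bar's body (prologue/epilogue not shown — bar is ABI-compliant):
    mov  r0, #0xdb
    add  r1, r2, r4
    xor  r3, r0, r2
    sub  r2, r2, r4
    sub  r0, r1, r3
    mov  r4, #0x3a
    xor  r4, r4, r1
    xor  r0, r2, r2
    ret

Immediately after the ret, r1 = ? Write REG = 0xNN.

prologue: push r2 -> mem[0x7d]=0x26, sp=0x7d
prologue: push r3 -> mem[0x7c]=0xc8, sp=0x7c
prologue: push r4 -> mem[0x7b]=0x9c, sp=0x7b
body[0] mov  r0, #0xdb -> r0=0xdb
body[1] add  r1, r2, r4 -> r1=0xc2
body[2] xor  r3, r0, r2 -> r3=0xfd
body[3] sub  r2, r2, r4 -> r2=0x8a
body[4] sub  r0, r1, r3 -> r0=0xc5
body[5] mov  r4, #0x3a -> r4=0x3a
body[6] xor  r4, r4, r1 -> r4=0xf8
body[7] xor  r0, r2, r2 -> r0=0x00
epilogue: pop r4=0x9c, sp=0x7c
epilogue: pop r3=0xc8, sp=0x7d
epilogue: pop r2=0x26, sp=0x7e
r1 is caller-saved -> body value

REG = 0xc2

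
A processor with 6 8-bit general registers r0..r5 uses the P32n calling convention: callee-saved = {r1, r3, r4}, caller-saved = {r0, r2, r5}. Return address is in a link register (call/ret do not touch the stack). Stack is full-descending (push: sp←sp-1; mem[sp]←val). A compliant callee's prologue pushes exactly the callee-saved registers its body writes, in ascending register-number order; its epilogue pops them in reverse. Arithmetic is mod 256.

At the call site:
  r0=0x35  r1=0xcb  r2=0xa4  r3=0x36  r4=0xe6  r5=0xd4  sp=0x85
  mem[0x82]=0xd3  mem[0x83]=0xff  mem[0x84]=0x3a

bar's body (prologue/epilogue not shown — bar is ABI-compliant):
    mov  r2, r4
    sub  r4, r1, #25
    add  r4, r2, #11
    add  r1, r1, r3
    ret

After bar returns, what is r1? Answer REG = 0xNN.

prologue: push r1 → mem[0x84]=0xcb, sp=0x84
prologue: push r4 → mem[0x83]=0xe6, sp=0x83
body[0] mov  r2, r4 → r2=0xe6
body[1] sub  r4, r1, #25 → r4=0xb2
body[2] add  r4, r2, #11 → r4=0xf1
body[3] add  r1, r1, r3 → r1=0x01
epilogue: pop r4=0xe6, sp=0x84
epilogue: pop r1=0xcb, sp=0x85
r1 is callee-saved → restored

REG = 0xcb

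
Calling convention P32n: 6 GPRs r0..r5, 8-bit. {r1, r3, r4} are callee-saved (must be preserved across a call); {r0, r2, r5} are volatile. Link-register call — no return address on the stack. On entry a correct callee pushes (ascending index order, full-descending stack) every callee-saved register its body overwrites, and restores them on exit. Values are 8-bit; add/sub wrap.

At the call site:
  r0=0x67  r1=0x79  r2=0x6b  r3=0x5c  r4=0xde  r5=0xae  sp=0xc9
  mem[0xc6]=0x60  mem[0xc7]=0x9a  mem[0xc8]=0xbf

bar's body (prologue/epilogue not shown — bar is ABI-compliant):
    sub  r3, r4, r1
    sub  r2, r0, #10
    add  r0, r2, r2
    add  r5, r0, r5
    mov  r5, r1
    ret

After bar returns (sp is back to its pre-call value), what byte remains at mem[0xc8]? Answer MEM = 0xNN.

prologue: push r3 -> mem[0xc8]=0x5c, sp=0xc8
body[0] sub  r3, r4, r1 -> r3=0x65
body[1] sub  r2, r0, #10 -> r2=0x5d
body[2] add  r0, r2, r2 -> r0=0xba
body[3] add  r5, r0, r5 -> r5=0x68
body[4] mov  r5, r1 -> r5=0x79
epilogue: pop r3=0x5c, sp=0xc9
prologue pushed ['r3'] at ['0xc8']

MEM = 0x5c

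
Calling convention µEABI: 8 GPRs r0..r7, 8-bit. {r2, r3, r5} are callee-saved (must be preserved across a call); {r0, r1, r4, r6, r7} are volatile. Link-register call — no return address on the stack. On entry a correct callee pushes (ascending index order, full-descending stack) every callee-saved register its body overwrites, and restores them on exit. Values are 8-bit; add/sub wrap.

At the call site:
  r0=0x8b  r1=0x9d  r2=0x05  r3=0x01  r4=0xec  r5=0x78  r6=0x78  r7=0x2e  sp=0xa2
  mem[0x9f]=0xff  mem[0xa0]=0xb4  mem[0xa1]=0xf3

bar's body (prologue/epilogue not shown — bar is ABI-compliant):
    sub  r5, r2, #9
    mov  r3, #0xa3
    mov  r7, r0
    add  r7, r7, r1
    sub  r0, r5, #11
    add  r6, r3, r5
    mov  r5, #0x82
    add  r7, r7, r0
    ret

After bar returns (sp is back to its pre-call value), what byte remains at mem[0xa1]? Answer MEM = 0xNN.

MEM = 0x01

prologue: push r3 → mem[0xa1]=0x01, sp=0xa1
prologue: push r5 → mem[0xa0]=0x78, sp=0xa0
body[0] sub  r5, r2, #9 → r5=0xfc
body[1] mov  r3, #0xa3 → r3=0xa3
body[2] mov  r7, r0 → r7=0x8b
body[3] add  r7, r7, r1 → r7=0x28
body[4] sub  r0, r5, #11 → r0=0xf1
body[5] add  r6, r3, r5 → r6=0x9f
body[6] mov  r5, #0x82 → r5=0x82
body[7] add  r7, r7, r0 → r7=0x19
epilogue: pop r5=0x78, sp=0xa1
epilogue: pop r3=0x01, sp=0xa2
prologue pushed ['r3', 'r5'] at ['0xa1', '0xa0']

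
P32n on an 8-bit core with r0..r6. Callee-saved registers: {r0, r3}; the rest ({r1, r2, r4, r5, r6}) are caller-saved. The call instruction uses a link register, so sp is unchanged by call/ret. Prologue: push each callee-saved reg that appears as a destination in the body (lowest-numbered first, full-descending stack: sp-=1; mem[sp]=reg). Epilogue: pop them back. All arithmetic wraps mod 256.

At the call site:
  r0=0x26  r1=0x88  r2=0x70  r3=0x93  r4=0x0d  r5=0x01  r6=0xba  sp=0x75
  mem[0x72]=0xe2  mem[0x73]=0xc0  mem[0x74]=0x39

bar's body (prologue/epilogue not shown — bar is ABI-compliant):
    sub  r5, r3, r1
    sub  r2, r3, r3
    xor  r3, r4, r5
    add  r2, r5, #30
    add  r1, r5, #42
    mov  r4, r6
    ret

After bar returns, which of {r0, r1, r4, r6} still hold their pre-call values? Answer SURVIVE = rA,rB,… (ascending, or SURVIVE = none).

prologue: push r3 -> mem[0x74]=0x93, sp=0x74
body[0] sub  r5, r3, r1 -> r5=0x0b
body[1] sub  r2, r3, r3 -> r2=0x00
body[2] xor  r3, r4, r5 -> r3=0x06
body[3] add  r2, r5, #30 -> r2=0x29
body[4] add  r1, r5, #42 -> r1=0x35
body[5] mov  r4, r6 -> r4=0xba
epilogue: pop r3=0x93, sp=0x75
r0: callee-saved, written=False
r1: caller-saved, written=True
r4: caller-saved, written=True
r6: caller-saved, written=False

SURVIVE = r0,r6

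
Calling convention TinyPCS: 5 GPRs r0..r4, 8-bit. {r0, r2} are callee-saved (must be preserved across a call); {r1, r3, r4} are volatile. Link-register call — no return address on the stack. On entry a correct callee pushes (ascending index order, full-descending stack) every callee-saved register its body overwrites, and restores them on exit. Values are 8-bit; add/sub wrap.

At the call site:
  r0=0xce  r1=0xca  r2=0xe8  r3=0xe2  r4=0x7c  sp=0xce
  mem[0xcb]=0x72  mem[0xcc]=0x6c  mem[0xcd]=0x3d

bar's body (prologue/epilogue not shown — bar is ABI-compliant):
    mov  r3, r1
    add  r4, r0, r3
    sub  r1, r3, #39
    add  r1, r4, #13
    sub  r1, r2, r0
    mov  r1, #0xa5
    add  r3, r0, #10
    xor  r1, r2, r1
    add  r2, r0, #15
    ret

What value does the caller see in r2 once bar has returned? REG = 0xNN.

REG = 0xe8

prologue: push r2 -> mem[0xcd]=0xe8, sp=0xcd
body[0] mov  r3, r1 -> r3=0xca
body[1] add  r4, r0, r3 -> r4=0x98
body[2] sub  r1, r3, #39 -> r1=0xa3
body[3] add  r1, r4, #13 -> r1=0xa5
body[4] sub  r1, r2, r0 -> r1=0x1a
body[5] mov  r1, #0xa5 -> r1=0xa5
body[6] add  r3, r0, #10 -> r3=0xd8
body[7] xor  r1, r2, r1 -> r1=0x4d
body[8] add  r2, r0, #15 -> r2=0xdd
epilogue: pop r2=0xe8, sp=0xce
r2 is callee-saved -> restored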